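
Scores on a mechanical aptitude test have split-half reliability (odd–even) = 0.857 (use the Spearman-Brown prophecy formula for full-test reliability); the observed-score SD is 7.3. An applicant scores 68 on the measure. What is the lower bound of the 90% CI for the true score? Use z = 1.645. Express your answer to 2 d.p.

64.67

r_full = 2·0.857 / (1 + 0.857) ≈ 0.923
SEM = 7.300×√(1 − 0.923) ≈ 2.026
1.645 × SEM ≈ 3.332
Lower limit = 68 − 3.332 ≈ 64.668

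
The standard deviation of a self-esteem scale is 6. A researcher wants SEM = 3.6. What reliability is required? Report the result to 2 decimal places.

Required reliability = 1 − (SEM/SD)² = 1 − 0.360 ≈ 0.640

0.64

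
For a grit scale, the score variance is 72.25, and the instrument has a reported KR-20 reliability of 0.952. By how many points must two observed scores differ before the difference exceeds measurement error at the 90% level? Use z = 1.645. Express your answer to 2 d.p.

4.33

SD = √72.25 ≈ 8.50000
SEM = 8.50000×√(1 − 0.95200) ≈ 1.86226
Standard error of the difference = 1.86226·√2 ≈ 2.63363
Smallest detectable difference = 1.645×2.63363 ≈ 4.33232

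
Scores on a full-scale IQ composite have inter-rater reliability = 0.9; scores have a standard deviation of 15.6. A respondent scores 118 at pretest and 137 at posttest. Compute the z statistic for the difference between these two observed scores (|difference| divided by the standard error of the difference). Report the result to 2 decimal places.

2.72

SEM = 15.60000 · √(1 − 0.90000) = 15.60000 · √0.10000 ≃ 15.60000 · 0.31623 ≃ 4.93315
SE_diff = SEM · √2 ≃ 4.93315 · 1.41421 ≃ 6.97653
z = 19 / 6.97653 ≃ 2.72342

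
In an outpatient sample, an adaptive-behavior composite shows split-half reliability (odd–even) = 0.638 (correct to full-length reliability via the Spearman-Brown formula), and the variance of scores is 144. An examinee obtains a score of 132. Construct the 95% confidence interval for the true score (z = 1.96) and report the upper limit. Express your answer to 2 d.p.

143.06

σ = 144^(1/2) = 12.000
r_full = 2·0.638 / (1 + 0.638) ≈ 0.779
The standard error of measurement is 12.000×√(1 − 0.779) ≈ 12.000×0.470 ≈ 5.641.
Margin = 1.96 × 5.641 ≈ 11.057
Upper limit = 132 + 11.057 ≈ 143.057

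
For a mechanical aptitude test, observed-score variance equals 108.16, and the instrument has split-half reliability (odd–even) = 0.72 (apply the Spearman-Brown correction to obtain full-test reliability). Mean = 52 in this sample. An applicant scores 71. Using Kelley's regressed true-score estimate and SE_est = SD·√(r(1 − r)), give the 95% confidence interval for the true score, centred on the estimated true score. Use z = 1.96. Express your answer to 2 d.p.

SD = √108.16 ≈ 10.4000
r_full = 2·0.72 / (1 + 0.72) ≈ 0.8372
T̂ = 0.8372(71) + 0.1628(52) ≈ 67.9070
SE_est = SD · √(r(1 − r)) = 10.4000 · √0.1363 ≈ 10.4000 · 0.3692 ≈ 3.8394
95% CI: 67.9070 ± 7.5253 ≈ (60.3817, 75.4322)

[60.38, 75.43]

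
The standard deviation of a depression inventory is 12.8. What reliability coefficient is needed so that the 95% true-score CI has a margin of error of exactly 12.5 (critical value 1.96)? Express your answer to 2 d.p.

Required SEM = 12.5 / 1.96 ≈ 6.37755
r = 1 − (SEM / SD)² = 1 − (6.37755 / 12.8)² ≈ 1 − 0.24825 ≈ 0.75175

0.75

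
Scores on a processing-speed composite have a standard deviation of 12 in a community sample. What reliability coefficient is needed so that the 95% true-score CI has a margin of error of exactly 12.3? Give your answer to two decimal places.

Required SEM = 12.3 / 1.96 ≈ 6.27551
r = 1 − (SEM / SD)² = 1 − (6.27551 / 12)² ≈ 1 − 0.27349 ≈ 0.72651

0.73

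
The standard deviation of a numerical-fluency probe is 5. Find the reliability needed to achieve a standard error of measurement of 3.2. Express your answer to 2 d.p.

Required reliability = 1 − (SEM/SD)² = 1 − 0.410 ≈ 0.590

0.59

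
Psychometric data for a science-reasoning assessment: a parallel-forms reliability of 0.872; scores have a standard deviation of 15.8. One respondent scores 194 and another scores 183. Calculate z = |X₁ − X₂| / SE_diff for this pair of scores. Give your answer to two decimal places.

SEM = 15.800×√(1 − 0.872) ≈ 5.653
SE_diff = √2 × SEM ≈ 7.994
z = 11 / 7.994 ≈ 1.376

1.38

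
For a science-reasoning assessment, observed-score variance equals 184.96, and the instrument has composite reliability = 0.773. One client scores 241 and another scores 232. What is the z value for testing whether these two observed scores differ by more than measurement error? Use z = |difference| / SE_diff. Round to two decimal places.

0.98

SD = √184.96 ≃ 13.600
SEM = 13.600*√(1 − 0.773) ≃ 6.480
SE_diff = SEM * √2 ≃ 6.480 * 1.414 ≃ 9.164
z = |241 − 232| / 9.164 = 9 / 9.164 ≃ 0.982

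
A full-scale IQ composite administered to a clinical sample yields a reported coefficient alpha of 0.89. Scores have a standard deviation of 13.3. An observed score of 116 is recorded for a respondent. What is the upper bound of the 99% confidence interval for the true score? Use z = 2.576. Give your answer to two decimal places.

SEM = 13.3000 × √(1 − 0.8900) = 13.3000 × √0.1100 ≃ 13.3000 × 0.3317 ≃ 4.4111
Margin = 2.576 × 4.4111 ≃ 11.3630
Upper bound: 116 + 11.3630 = 127.3630

127.36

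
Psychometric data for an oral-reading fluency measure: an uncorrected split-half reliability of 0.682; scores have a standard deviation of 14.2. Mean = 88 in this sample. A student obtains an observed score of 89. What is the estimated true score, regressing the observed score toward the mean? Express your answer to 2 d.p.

88.81

Spearman-Brown: r = 2(0.682) / (1 + 0.682) = 1.36400 / 1.68200 ≈ 0.81094
Estimated true score = 0.81094×89 + (1 − 0.81094)×88 ≈ 88.81094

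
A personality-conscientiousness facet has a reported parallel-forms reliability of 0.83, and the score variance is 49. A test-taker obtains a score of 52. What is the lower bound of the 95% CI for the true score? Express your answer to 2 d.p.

SD = √49 = 7.0000
SEM = 7.0000×√(1 − 0.8300) ≈ 2.8862
Margin = 1.96 × 2.8862 ≈ 5.6569
Lower bound: 52 − 5.6569 = 46.3431

46.34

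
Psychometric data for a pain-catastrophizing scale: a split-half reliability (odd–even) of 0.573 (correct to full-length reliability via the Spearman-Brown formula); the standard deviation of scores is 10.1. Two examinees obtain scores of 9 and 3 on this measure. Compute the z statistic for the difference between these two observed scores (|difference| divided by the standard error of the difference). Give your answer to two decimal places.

Spearman-Brown: r = 2(0.573) / (1 + 0.573) = 1.146 / 1.573 ≈ 0.729
The standard error of measurement is 10.100·√(1 − 0.729) ≈ 10.100·0.521 ≈ 5.262.
SE_diff = SEM · √2 ≈ 5.262 · 1.414 ≈ 7.442
z = 6 / 7.442 ≈ 0.806

0.81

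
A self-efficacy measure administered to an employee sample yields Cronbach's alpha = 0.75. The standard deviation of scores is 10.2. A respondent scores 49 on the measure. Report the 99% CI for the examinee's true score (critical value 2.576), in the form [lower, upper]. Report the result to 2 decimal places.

[35.86, 62.14]

SEM = 10.2000·√(1 − 0.7500) ≈ 5.1000
2.576 · SEM ≈ 13.1376
Interval: (35.8624, 62.1376)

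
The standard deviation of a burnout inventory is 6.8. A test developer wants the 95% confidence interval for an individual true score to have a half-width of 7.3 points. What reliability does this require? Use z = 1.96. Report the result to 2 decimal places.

0.70

SEM needed = half-width / z = 7.3/1.96 ≈ 3.72449
r = 1 − (3.72449/6.8)² ≈ 1 − 0.30000 ≈ 0.70000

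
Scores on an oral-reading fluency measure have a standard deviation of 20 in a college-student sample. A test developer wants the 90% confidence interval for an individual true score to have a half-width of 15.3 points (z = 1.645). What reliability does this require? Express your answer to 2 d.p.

0.78

Required SEM = 15.3 / 1.645 ≈ 9.3009
r = 1 − (SEM / SD)² = 1 − (9.3009 / 20)² ≈ 1 − 0.2163 ≈ 0.7837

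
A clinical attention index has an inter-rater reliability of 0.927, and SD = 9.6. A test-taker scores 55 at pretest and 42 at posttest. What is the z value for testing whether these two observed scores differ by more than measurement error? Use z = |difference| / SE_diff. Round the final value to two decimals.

3.54

SEM = 9.6000*√(1 − 0.9270) ≈ 2.5938
Standard error of the difference = 2.5938·√2 ≈ 3.6682
z = |55 − 42| / 3.6682 = 13 / 3.6682 ≈ 3.5440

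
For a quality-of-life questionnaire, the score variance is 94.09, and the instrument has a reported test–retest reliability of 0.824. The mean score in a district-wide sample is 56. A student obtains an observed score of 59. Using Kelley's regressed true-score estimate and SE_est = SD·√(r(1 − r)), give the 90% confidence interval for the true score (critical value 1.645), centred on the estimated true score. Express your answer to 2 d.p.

[52.40, 64.55]

SD = √94.09 = 9.70000
T̂ = 0.82400(59) + 0.17600(56) ≈ 58.47200
SE_est = SD * √(r(1 − r)) = 9.70000 * √0.14502 ≈ 9.70000 * 0.38082 ≈ 3.69396
CI = 58.47200 ± 1.645 * 3.69396 → [52.39544, 64.54856]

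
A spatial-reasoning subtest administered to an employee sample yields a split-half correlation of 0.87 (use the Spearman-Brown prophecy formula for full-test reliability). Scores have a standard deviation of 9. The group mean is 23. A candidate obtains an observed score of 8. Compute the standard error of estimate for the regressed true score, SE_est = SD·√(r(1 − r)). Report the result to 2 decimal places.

r_full = 2·0.87 / (1 + 0.87) ≈ 0.930
SE_est = 9.000·√[r(1 − r)] ≈ 2.289

2.29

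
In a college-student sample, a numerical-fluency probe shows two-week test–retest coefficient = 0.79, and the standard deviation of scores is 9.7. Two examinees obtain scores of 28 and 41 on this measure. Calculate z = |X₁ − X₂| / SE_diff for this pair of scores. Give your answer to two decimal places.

SEM = 9.7000·√(1 − 0.7900) ≈ 4.4451
SE_diff = SEM · √2 ≈ 4.4451 · 1.4142 ≈ 6.2863
z = |28 − 41| / 6.2863 = 13 / 6.2863 ≈ 2.0680

2.07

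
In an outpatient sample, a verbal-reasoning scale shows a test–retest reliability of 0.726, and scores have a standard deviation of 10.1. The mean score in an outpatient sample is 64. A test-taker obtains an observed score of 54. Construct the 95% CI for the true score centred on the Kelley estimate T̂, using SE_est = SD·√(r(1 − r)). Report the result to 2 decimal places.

Estimated true score = 0.72600*54 + (1 − 0.72600)*64 ≈ 56.74000
SE_est = 10.10000·√[r(1 − r)] ≈ 4.50469
95% CI: 56.74000 ± 8.82919 ≈ (47.91081, 65.56919)

[47.91, 65.57]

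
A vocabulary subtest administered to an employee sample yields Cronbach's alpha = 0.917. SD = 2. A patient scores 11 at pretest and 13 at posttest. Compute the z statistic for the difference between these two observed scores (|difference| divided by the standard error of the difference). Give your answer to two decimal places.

SEM = 2.000 * √(1 − 0.917) = 2.000 * √0.083 ≈ 2.000 * 0.288 ≈ 0.576
SE_diff = √2 * SEM ≈ 0.815
z = 2 / 0.815 ≈ 2.454

2.45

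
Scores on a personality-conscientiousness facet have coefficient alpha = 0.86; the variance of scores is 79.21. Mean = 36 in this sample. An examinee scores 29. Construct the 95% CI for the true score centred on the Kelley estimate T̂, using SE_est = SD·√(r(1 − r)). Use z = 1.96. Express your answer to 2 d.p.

SD = √79.21 ≈ 8.9000
Estimated true score = 0.8600×29 + (1 − 0.8600)×36 ≈ 29.9800
SE_est = SD × √(r(1 − r)) = 8.9000 × √0.1204 ≈ 8.9000 × 0.3470 ≈ 3.0882
CI = 29.9800 ± 1.96 × 3.0882 → [23.9272, 36.0328]

[23.93, 36.03]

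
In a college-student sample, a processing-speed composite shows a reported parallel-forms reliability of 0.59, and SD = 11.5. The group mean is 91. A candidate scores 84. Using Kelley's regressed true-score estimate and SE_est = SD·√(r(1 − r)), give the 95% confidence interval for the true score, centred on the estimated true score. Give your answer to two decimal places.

[75.78, 97.96]

T̂ = 0.5900(84) + 0.4100(91) ≃ 86.8700
SE_est = SD · √(r(1 − r)) = 11.5000 · √0.2419 ≃ 11.5000 · 0.4918 ≃ 5.6561
95% CI: 86.8700 ± 11.0859 ≃ (75.7841, 97.9559)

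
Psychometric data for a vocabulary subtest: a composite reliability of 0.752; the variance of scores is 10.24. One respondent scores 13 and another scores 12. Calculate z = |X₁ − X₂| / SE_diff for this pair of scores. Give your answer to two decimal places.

0.44

SD = √10.24 = 3.2000
The standard error of measurement is 3.2000·√(1 − 0.7520) ≃ 3.2000·0.4980 ≃ 1.5936.
SE_diff = SEM · √2 ≃ 1.5936 · 1.4142 ≃ 2.2537
z = |13 − 12| / 2.2537 = 1 / 2.2537 ≃ 0.4437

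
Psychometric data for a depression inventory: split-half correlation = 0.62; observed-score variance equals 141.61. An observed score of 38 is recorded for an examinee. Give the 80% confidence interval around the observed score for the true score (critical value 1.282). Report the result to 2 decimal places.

[30.61, 45.39]

σ = 141.61^(1/2) = 11.9000
r_full = 2·0.62 / (1 + 0.62) ≃ 0.7654
The standard error of measurement is 11.9000*√(1 − 0.7654) ≃ 11.9000*0.4843 ≃ 5.7634.
Half-width = 1.282*5.7634 ≃ 7.3887
80% CI: 38 ± 7.3887 = [30.6113, 45.3887]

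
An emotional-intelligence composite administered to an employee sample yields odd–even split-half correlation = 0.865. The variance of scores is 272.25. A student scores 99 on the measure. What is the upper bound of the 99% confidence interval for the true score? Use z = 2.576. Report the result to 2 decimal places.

σ = 272.25^(1/2) = 16.500
Full-length reliability (Spearman-Brown) = 2(0.865)/(1+0.865) ≈ 0.928
SEM = 16.500 · √(1 − 0.928) = 16.500 · √0.072 ≈ 16.500 · 0.269 ≈ 4.439
Margin = 2.576 · 4.439 ≈ 11.436
Upper bound: 99 + 11.436 = 110.436

110.44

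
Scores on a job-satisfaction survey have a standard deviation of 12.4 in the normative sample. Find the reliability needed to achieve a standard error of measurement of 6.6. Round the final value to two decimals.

r = 1 − (SEM / SD)² = 1 − (6.600 / 12.4)² ≈ 1 − 0.283 ≈ 0.717

0.72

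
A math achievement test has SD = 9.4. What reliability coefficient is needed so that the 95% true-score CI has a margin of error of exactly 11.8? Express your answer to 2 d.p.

0.59

Required SEM = 11.8 / 1.96 ≈ 6.020
r = 1 − (6.020/9.4)² ≈ 1 − 0.410 ≈ 0.590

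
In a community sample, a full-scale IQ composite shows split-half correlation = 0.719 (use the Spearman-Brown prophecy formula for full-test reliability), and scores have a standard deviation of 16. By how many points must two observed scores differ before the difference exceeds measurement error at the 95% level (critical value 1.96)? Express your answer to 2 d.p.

Spearman-Brown: r = 2(0.719) / (1 + 0.719) = 1.438 / 1.719 ≈ 0.837
The standard error of measurement is 16.000×√(1 − 0.837) ≈ 16.000×0.404 ≈ 6.469.
SE_diff = √2 × SEM ≈ 9.149
Minimum reliable difference = 1.96 × SE_diff ≈ 1.96 × 9.149 ≈ 17.931

17.93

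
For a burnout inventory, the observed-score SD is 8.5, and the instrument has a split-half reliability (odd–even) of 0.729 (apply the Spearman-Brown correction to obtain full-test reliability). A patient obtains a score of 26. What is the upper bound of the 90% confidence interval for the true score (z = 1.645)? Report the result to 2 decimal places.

r_full = 2·0.729 / (1 + 0.729) ≃ 0.8433
SEM = 8.5000*√(1 − 0.8433) ≃ 3.3652
Half-width = 1.645*3.3652 ≃ 5.5357
Upper limit = 26 + 5.5357 ≃ 31.5357

31.54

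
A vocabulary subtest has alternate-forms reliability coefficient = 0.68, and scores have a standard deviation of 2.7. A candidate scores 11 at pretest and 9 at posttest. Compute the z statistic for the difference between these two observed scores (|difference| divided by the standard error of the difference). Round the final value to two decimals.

0.93

The standard error of measurement is 2.7000*√(1 − 0.6800) ≈ 2.7000*0.5657 ≈ 1.5274.
Standard error of the difference = 1.5274·√2 ≈ 2.1600
z = |11 − 9| / 2.1600 = 2 / 2.1600 ≈ 0.9259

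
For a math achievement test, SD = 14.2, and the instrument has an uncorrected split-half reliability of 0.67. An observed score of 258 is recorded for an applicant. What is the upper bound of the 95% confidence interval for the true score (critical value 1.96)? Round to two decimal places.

Full-length reliability (Spearman-Brown) = 2(0.67)/(1+0.67) ≈ 0.8024
SEM = 14.2000 * √(1 − 0.8024) = 14.2000 * √0.1976 ≈ 14.2000 * 0.4445 ≈ 6.3123
Half-width = 1.96*6.3123 ≈ 12.3721
Upper limit = 258 + 12.3721 ≈ 270.3721

270.37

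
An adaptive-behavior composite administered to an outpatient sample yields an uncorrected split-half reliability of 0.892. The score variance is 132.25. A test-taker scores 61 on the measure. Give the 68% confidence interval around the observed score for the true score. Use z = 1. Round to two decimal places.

[58.25, 63.75]

SD = √132.25 = 11.50000
Full-length reliability (Spearman-Brown) = 2(0.892)/(1+0.892) ≃ 0.94292
The standard error of measurement is 11.50000×√(1 − 0.94292) ≃ 11.50000×0.23892 ≃ 2.74757.
Half-width = 1×2.74757 ≃ 2.74757
68% CI: 61 ± 2.74757 = [58.25243, 63.74757]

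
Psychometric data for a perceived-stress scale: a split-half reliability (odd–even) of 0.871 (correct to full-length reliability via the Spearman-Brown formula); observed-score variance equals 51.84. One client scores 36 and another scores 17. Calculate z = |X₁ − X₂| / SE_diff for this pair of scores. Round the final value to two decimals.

SD = √51.84 ≈ 7.20000
Full-length reliability (Spearman-Brown) = 2(0.871)/(1+0.871) ≈ 0.93105
SEM = 7.20000 * √(1 − 0.93105) = 7.20000 * √0.06895 ≈ 7.20000 * 0.26258 ≈ 1.89056
SE_diff = √2 * SEM ≈ 2.67366
z = |36 − 17| / 2.67366 = 19 / 2.67366 ≈ 7.10638

7.11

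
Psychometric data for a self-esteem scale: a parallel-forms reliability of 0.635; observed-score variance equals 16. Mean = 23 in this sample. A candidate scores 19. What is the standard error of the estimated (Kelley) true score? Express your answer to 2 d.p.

SD = √16 = 4.00000
SE_est = SD · √(r(1 − r)) = 4.00000 · √0.23178 ≈ 4.00000 · 0.48143 ≈ 1.92572

1.93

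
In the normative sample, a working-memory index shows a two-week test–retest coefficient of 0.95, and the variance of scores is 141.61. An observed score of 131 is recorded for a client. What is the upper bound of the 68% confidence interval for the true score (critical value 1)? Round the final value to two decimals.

SD = √141.61 = 11.900
SEM = 11.900 * √(1 − 0.950) = 11.900 * √0.050 ≈ 11.900 * 0.224 ≈ 2.661
Half-width = 1*2.661 ≈ 2.661
Upper bound: 131 + 2.661 = 133.661

133.66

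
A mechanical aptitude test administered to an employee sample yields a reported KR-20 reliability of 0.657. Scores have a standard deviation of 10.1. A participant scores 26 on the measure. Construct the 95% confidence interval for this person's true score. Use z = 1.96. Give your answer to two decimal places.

SEM = 10.1000 * √(1 − 0.6570) = 10.1000 * √0.3430 ≈ 10.1000 * 0.5857 ≈ 5.9152
1.96 * SEM ≈ 11.5938
95% CI: 26 ± 11.5938 = [14.4062, 37.5938]

[14.41, 37.59]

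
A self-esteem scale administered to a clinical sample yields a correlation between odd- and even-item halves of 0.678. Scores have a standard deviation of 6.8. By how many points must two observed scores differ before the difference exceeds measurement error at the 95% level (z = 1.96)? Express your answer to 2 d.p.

8.26

r_full = 2·0.678 / (1 + 0.678) ≃ 0.808
SEM = 6.800 × √(1 − 0.808) = 6.800 × √0.192 ≃ 6.800 × 0.438 ≃ 2.979
SE_diff = √2 × SEM ≃ 4.213
Minimum reliable difference = 1.96 × SE_diff ≃ 1.96 × 4.213 ≃ 8.257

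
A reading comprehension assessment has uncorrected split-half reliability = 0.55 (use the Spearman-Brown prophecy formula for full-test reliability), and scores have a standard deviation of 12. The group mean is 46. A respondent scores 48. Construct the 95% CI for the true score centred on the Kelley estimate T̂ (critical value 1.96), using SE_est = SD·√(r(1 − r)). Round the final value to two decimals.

r_full = 2·0.55 / (1 + 0.55) ≈ 0.710
T̂ = r·X + (1 − r)·M = 0.710×48 + 0.290×46 ≈ 34.065 + 13.355 ≈ 47.419
SE_est = 12.000×√(0.710×0.290) ≈ 5.447
95% CI: 47.419 ± 10.676 ≈ (36.743, 58.095)

[36.74, 58.10]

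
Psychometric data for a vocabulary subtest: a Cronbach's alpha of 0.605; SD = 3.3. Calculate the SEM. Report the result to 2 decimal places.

SEM = 3.30000×√(1 − 0.60500) ≃ 2.07402

2.07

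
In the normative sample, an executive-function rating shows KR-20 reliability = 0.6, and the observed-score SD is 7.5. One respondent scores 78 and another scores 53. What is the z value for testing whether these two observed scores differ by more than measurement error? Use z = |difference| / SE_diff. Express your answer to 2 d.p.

SEM = 7.500 * √(1 − 0.600) = 7.500 * √0.400 ≈ 7.500 * 0.632 ≈ 4.743
SE_diff = SEM * √2 ≈ 4.743 * 1.414 ≈ 6.708
z = |78 − 53| / 6.708 = 25 / 6.708 ≈ 3.727

3.73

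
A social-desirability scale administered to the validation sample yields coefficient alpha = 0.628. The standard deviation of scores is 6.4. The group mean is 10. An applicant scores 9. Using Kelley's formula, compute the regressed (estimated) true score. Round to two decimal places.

Estimated true score = 0.628*9 + (1 − 0.628)*10 ≈ 9.372

9.37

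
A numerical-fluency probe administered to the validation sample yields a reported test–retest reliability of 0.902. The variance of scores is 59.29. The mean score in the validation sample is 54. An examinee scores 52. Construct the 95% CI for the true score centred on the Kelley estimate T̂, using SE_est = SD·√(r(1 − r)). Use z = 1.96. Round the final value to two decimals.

[47.71, 56.68]

SD = √59.29 = 7.7000
T̂ = 0.9020(52) + 0.0980(54) ≈ 52.1960
SE_est = SD * √(r(1 − r)) = 7.7000 * √0.0884 ≈ 7.7000 * 0.2973 ≈ 2.2893
95% CI: 52.1960 ± 4.4871 ≈ (47.7089, 56.6831)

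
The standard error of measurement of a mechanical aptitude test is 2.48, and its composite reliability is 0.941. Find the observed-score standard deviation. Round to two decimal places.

10.21

SD = SEM / √(1 − r) = 2.48 / √0.059 ≈ 2.48 / 0.243 ≈ 10.210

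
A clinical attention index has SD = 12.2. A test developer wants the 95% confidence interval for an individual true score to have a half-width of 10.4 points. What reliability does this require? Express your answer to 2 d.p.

Required SEM = 10.4 / 1.96 ≈ 5.306
r = 1 − (5.306/12.2)² ≈ 1 − 0.189 ≈ 0.811

0.81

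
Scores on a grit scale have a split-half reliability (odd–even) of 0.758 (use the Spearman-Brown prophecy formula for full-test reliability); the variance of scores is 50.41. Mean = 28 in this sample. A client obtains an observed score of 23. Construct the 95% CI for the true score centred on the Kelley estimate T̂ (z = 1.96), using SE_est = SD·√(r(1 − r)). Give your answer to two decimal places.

[18.89, 28.48]

SD = √50.41 = 7.1000
Full-length reliability (Spearman-Brown) = 2(0.758)/(1+0.758) ≃ 0.8623
Estimated true score = 0.8623·23 + (1 − 0.8623)·28 ≃ 23.6883
SE_est = SD · √(r(1 − r)) = 7.1000 · √0.1187 ≃ 7.1000 · 0.3445 ≃ 2.4462
95% CI: 23.6883 ± 4.7946 ≃ (18.8937, 28.4829)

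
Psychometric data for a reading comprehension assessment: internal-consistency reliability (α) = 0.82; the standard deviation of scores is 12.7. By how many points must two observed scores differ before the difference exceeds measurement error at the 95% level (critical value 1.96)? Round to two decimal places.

SEM = 12.700 · √(1 − 0.820) = 12.700 · √0.180 ≈ 12.700 · 0.424 ≈ 5.388
SE_diff = SEM · √2 ≈ 5.388 · 1.414 ≈ 7.620
Minimum reliable difference = 1.96 · SE_diff ≈ 1.96 · 7.620 ≈ 14.935

14.94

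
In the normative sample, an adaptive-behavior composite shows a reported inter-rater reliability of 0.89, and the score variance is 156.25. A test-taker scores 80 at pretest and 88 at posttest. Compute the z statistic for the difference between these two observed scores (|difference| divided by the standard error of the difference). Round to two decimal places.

1.36

SD = √156.25 = 12.50000
SEM = 12.50000 · √(1 − 0.89000) = 12.50000 · √0.11000 ≈ 12.50000 · 0.33166 ≈ 4.14578
Standard error of the difference = 4.14578·√2 ≈ 5.86302
z = 8 / 5.86302 ≈ 1.36448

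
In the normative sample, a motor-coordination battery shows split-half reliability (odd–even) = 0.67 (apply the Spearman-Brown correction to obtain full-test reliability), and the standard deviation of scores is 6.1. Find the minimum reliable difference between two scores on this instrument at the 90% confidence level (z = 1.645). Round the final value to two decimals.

r_full = 2·0.67 / (1 + 0.67) ≈ 0.8024
SEM = 6.1000 · √(1 − 0.8024) = 6.1000 · √0.1976 ≈ 6.1000 · 0.4445 ≈ 2.7116
SE_diff = SEM · √2 ≈ 2.7116 · 1.4142 ≈ 3.8348
Smallest detectable difference = 1.645·3.8348 ≈ 6.3083

6.31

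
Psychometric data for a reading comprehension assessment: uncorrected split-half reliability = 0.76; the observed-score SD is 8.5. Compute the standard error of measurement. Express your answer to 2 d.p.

Spearman-Brown: r = 2(0.76) / (1 + 0.76) = 1.5200 / 1.7600 ≃ 0.8636
SEM = 8.5000 * √(1 − 0.8636) = 8.5000 * √0.1364 ≃ 8.5000 * 0.3693 ≃ 3.1388

3.14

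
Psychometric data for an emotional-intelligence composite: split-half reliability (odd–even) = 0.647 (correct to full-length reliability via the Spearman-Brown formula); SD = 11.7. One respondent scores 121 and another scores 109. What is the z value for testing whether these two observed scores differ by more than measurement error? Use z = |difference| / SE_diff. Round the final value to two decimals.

Spearman-Brown: r = 2(0.647) / (1 + 0.647) = 1.2940 / 1.6470 ≈ 0.7857
The standard error of measurement is 11.7000×√(1 − 0.7857) ≈ 11.7000×0.4630 ≈ 5.4166.
SE_diff = SEM × √2 ≈ 5.4166 × 1.4142 ≈ 7.6602
z = |121 − 109| / 7.6602 = 12 / 7.6602 ≈ 1.5665

1.57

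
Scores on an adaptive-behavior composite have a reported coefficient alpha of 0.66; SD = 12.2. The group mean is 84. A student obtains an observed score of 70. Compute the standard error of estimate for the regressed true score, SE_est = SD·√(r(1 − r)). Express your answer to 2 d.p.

SE_est = 12.20000×√(0.66000×0.34000) ≈ 5.77925

5.78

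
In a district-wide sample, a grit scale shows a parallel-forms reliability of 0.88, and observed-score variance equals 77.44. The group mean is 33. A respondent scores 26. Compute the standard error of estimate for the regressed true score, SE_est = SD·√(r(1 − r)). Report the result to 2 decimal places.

2.86

SD = √77.44 ≈ 8.8000
SE_est = 8.8000·√[r(1 − r)] ≈ 2.8597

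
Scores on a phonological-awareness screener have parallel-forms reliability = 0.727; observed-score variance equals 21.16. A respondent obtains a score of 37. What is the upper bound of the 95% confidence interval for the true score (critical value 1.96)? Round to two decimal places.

41.71

SD = √21.16 ≃ 4.600
The standard error of measurement is 4.600·√(1 − 0.727) ≃ 4.600·0.522 ≃ 2.403.
Margin = 1.96 · 2.403 ≃ 4.711
Upper limit = 37 + 4.711 ≃ 41.711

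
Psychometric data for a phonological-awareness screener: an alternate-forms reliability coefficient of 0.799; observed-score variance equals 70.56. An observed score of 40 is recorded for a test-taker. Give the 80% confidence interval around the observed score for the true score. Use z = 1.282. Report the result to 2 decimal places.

[35.17, 44.83]

SD = √70.56 ≈ 8.4000
The standard error of measurement is 8.4000*√(1 − 0.7990) ≈ 8.4000*0.4483 ≈ 3.7660.
Half-width = 1.282*3.7660 ≈ 4.8280
CI = 40 ± 4.8280 → [35.1720, 44.8280]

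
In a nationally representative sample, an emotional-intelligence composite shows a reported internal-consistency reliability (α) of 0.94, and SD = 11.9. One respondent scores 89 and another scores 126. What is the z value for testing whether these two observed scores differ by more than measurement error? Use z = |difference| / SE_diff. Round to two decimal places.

8.98

SEM = 11.9000 * √(1 − 0.9400) = 11.9000 * √0.0600 ≈ 11.9000 * 0.2449 ≈ 2.9149
SE_diff = √2 * SEM ≈ 4.1223
z = 37 / 4.1223 ≈ 8.9756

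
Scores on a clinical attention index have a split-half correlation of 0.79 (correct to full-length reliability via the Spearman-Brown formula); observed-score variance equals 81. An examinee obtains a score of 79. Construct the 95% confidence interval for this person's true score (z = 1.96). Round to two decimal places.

σ = 81^(1/2) = 9.0000
r_full = 2·0.79 / (1 + 0.79) ≈ 0.8827
SEM = 9.0000 * √(1 − 0.8827) = 9.0000 * √0.1173 ≈ 9.0000 * 0.3425 ≈ 3.0827
Margin = 1.96 * 3.0827 ≈ 6.0420
Interval: (72.9580, 85.0420)

[72.96, 85.04]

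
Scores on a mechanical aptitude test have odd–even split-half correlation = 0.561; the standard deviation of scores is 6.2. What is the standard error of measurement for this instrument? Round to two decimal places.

Spearman-Brown: r = 2(0.561) / (1 + 0.561) = 1.1220 / 1.5610 ≃ 0.7188
SEM = 6.2000·√(1 − 0.7188) ≃ 3.2879

3.29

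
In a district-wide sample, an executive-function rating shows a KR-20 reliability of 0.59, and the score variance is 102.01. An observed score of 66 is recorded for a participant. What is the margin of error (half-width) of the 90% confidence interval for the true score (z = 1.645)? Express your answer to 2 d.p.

σ = 102.01^(1/2) = 10.10000
SEM = 10.10000·√(1 − 0.59000) ≈ 6.46716
Margin = 1.645 · 6.46716 ≈ 10.63847

10.64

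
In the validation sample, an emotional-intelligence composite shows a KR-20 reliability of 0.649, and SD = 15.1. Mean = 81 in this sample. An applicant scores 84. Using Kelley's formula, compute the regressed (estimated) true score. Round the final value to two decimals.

T̂ = r·X + (1 − r)·M = 0.64900×84 + 0.35100×81 = 54.51600 + 28.43100 ≈ 82.94700

82.95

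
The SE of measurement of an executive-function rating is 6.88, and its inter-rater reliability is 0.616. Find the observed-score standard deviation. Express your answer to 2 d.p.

11.10

σ = SEM·(1 − r)^(−1/2) ≃ 6.88·1.614 ≃ 11.103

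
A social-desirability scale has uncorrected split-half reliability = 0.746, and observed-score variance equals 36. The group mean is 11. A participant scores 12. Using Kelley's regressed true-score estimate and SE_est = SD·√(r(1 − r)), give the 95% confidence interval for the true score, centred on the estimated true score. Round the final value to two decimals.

SD = √36 = 6.00000
Spearman-Brown: r = 2(0.746) / (1 + 0.746) = 1.49200 / 1.74600 ≈ 0.85452
T̂ = 0.85452(12) + 0.14548(11) ≈ 11.85452
SE_est = 6.00000·√[r(1 − r)] ≈ 2.11548
CI = 11.85452 ± 1.96 * 2.11548 → [7.70819, 16.00086]

[7.71, 16.00]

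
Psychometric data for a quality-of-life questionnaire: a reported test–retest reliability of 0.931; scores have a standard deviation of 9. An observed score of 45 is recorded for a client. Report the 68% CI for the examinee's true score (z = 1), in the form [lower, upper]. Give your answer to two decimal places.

[42.64, 47.36]

SEM = 9.0000 × √(1 − 0.9310) = 9.0000 × √0.0690 ≈ 9.0000 × 0.2627 ≈ 2.3641
Margin = 1 × 2.3641 ≈ 2.3641
CI = 45 ± 2.3641 → [42.6359, 47.3641]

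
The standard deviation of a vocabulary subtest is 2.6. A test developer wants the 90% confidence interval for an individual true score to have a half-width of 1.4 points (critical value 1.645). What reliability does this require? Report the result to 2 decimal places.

0.89

SEM needed = half-width / z = 1.4/1.645 ≈ 0.8511
r = 1 − (SEM / SD)² = 1 − (0.8511 / 2.6)² ≈ 1 − 0.1071 ≈ 0.8929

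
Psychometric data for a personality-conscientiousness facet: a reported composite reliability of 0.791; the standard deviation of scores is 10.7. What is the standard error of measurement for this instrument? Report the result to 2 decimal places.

4.89

SEM = 10.700 × √(1 − 0.791) = 10.700 × √0.209 ≈ 10.700 × 0.457 ≈ 4.892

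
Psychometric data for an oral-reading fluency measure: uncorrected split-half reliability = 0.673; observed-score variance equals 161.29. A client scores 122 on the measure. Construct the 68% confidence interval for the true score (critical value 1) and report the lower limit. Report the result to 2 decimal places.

116.39

SD = √161.29 = 12.70000
Full-length reliability (Spearman-Brown) = 2(0.673)/(1+0.673) ≃ 0.80454
SEM = 12.70000 * √(1 − 0.80454) = 12.70000 * √0.19546 ≃ 12.70000 * 0.44211 ≃ 5.61474
1 * SEM ≃ 5.61474
Lower bound: 122 − 5.61474 = 116.38526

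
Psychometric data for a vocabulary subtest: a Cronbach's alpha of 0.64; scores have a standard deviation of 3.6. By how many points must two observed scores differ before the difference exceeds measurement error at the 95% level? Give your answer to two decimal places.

The standard error of measurement is 3.60000×√(1 − 0.64000) ≈ 3.60000×0.60000 ≈ 2.16000.
SE_diff = SEM × √2 ≈ 2.16000 × 1.41421 ≈ 3.05470
Minimum reliable difference = 1.96 × SE_diff ≈ 1.96 × 3.05470 ≈ 5.98721

5.99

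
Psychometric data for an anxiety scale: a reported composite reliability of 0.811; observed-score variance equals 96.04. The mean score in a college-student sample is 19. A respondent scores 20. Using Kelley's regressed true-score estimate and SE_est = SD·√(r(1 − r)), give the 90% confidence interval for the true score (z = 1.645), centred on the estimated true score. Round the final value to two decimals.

[13.50, 26.12]

SD = √96.04 = 9.8000
T̂ = 0.8110(20) + 0.1890(19) ≈ 19.8110
SE_est = 9.8000·√(0.8110·0.1890) ≈ 3.8368
CI = 19.8110 ± 1.645 · 3.8368 → [13.4995, 26.1225]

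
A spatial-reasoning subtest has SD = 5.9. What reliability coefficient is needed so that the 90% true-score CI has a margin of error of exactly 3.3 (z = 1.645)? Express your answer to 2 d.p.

0.88

Required SEM = 3.3 / 1.645 ≈ 2.006
r = 1 − (2.006/5.9)² ≈ 1 − 0.116 ≈ 0.884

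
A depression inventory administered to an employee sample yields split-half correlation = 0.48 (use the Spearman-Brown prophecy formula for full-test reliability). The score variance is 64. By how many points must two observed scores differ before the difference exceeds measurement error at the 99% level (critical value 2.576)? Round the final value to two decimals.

SD = √64 ≈ 8.0000
Spearman-Brown: r = 2(0.48) / (1 + 0.48) = 0.9600 / 1.4800 ≈ 0.6486
SEM = 8.0000 · √(1 − 0.6486) = 8.0000 · √0.3514 ≈ 8.0000 · 0.5927 ≈ 4.7420
SE_diff = SEM · √2 ≈ 4.7420 · 1.4142 ≈ 6.7062
Smallest detectable difference = 2.576·6.7062 ≈ 17.2751

17.28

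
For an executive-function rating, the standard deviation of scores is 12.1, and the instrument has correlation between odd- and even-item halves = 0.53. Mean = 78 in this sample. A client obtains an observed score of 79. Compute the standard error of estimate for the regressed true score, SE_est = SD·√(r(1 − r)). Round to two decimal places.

Full-length reliability (Spearman-Brown) = 2(0.53)/(1+0.53) ≈ 0.693
SE_est = SD * √(r(1 − r)) = 12.100 * √0.213 ≈ 12.100 * 0.461 ≈ 5.582

5.58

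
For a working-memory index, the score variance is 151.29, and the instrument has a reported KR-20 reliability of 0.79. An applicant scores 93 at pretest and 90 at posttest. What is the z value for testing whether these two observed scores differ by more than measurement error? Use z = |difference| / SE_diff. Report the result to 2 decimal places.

SD = √151.29 = 12.300
SEM = 12.300·√(1 − 0.790) ≈ 5.637
SE_diff = √2 · SEM ≈ 7.971
z = 3 / 7.971 ≈ 0.376

0.38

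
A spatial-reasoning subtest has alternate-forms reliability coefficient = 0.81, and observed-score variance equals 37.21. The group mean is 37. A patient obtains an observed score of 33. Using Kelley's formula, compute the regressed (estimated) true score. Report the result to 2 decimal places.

Estimated true score = 0.8100×33 + (1 − 0.8100)×37 ≃ 33.7600

33.76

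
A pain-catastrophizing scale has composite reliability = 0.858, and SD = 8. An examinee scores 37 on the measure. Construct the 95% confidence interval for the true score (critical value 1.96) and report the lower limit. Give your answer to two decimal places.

31.09

SEM = 8.0000 × √(1 − 0.8580) = 8.0000 × √0.1420 ≈ 8.0000 × 0.3768 ≈ 3.0146
Half-width = 1.96×3.0146 ≈ 5.9087
Lower limit = 37 − 5.9087 ≈ 31.0913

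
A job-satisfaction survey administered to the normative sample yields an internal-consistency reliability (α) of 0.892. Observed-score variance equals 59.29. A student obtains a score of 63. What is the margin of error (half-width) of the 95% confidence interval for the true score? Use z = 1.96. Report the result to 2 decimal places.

4.96

SD = √59.29 ≃ 7.700
SEM = 7.700×√(1 − 0.892) ≃ 2.530
1.96 × SEM ≃ 4.960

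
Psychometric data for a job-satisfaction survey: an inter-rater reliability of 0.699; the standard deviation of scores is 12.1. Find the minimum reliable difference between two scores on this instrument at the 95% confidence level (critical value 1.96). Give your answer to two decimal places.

SEM = 12.100 * √(1 − 0.699) = 12.100 * √0.301 ≈ 12.100 * 0.549 ≈ 6.638
Standard error of the difference = 6.638·√2 ≈ 9.388
Minimum reliable difference = 1.96 * SE_diff ≈ 1.96 * 9.388 ≈ 18.401

18.40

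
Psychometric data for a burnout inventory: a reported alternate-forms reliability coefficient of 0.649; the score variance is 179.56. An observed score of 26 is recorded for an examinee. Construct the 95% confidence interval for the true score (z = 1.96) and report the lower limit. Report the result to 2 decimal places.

10.44

σ = 179.56^(1/2) = 13.4000
SEM = 13.4000·√(1 − 0.6490) ≈ 7.9389
Margin = 1.96 · 7.9389 ≈ 15.5602
Lower bound: 26 − 15.5602 = 10.4398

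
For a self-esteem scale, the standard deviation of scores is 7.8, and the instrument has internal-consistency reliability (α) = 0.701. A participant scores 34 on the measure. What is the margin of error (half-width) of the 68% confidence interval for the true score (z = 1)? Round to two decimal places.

SEM = 7.8000 * √(1 − 0.7010) = 7.8000 * √0.2990 ≈ 7.8000 * 0.5468 ≈ 4.2651
Margin = 1 * 4.2651 ≈ 4.2651

4.27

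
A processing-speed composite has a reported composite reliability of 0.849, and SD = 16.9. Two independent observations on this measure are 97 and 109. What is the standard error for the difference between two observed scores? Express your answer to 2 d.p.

9.29

SEM = 16.9000·√(1 − 0.8490) ≈ 6.5671
SE_diff = SEM · √2 ≈ 6.5671 · 1.4142 ≈ 9.2873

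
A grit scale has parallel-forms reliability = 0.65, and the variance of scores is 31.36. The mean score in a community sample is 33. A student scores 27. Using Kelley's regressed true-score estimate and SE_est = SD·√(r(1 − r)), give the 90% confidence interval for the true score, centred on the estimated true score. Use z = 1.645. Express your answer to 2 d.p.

[24.71, 33.49]

SD = √31.36 = 5.600
T̂ = 0.650(27) + 0.350(33) ≃ 29.100
SE_est = 5.600×√(0.650×0.350) ≃ 2.671
CI = 29.100 ± 1.645 × 2.671 → [24.706, 33.494]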